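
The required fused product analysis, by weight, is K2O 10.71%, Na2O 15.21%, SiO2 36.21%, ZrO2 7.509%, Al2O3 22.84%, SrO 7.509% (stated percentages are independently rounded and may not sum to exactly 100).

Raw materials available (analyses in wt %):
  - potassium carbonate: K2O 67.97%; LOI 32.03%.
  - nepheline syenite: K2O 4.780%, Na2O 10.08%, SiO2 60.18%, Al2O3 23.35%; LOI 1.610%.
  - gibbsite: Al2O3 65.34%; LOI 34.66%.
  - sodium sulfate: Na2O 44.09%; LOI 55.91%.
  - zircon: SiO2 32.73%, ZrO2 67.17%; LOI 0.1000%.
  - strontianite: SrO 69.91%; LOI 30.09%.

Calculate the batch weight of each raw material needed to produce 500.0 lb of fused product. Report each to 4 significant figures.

Batch per 500.0 lb fused product:
  potassium carbonate: 59.77 lb
  nepheline syenite: 270.4 lb
  gibbsite: 78.13 lb
  sodium sulfate: 110.7 lb
  zircon: 55.90 lb
  strontianite: 53.70 lb
Total batch = 628.6 lb; LOI loss = 128.7 lb; yield = 79.53%

The working math runs at full float precision all the way through — the intermediate values appear rounded to four significant figures — exactly one rounding lands on each reported number. The derived quantities (the totals, six oxide percentages, yield, ignition loss, glass mass) are re-derived at full float precision from the weighed amounts per 500.0 lb of glass, as written in the problem or answer text.
Oxide mass targets, per 500.0 lb fused product:
  K2O: 10.71% × 500.0 = 53.55 lb
  Na2O: 15.21% × 500.0 = 76.05 lb
  SiO2: 36.21% × 500.0 = 181.0 lb
  ZrO2: 7.509% × 500.0 = 37.54 lb
  Al2O3: 22.84% × 500.0 = 114.2 lb
  SrO: 7.509% × 500.0 = 37.54 lb
Mass-balance tally per oxide per the reported batch figures, for the quoted basis mass (oxide sums agree with the targets modulo rounding of the values):
  K2O: 59.77·0.6797 + 270.4·0.04780 = 53.55 lb (target 53.55 lb)
  Na2O: 270.4·0.1008 + 110.7·0.4409 = 76.06 lb (target 76.05 lb)
  SiO2: 270.4·0.6018 + 55.90·0.3273 = 181.0 lb (target 181.0 lb)
  ZrO2: 55.90·0.6717 = 37.55 lb (target 37.54 lb)
  Al2O3: 270.4·0.2335 + 78.13·0.6534 = 114.2 lb (target 114.2 lb)
  SrO: 53.70·0.6991 = 37.54 lb (target 37.54 lb)
Auditing the glass mass value: batch total minus LOI = 499.9 lb (summing oxide targets gives 499.9 lb; with the basis standing at 500.0 lb — deltas are rounding alone).
Whole-batch sum: Σ batch = 628.6 lb; loss to ignition Σ batch·LOI = 128.7 lb; as yield: glass ÷ batch → 79.53%.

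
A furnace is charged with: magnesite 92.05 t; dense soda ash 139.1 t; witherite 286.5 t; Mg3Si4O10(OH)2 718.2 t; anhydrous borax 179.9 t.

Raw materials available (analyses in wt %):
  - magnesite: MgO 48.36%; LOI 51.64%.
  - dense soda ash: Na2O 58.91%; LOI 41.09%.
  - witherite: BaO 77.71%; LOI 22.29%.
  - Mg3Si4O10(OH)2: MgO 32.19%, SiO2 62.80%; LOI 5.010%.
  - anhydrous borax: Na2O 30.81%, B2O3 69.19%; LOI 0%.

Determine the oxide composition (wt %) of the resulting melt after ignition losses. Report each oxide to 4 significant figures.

Glass mass = 1211 t (batch 1416 − LOI 204.5).
Composition: Na2O 11.34%, MgO 22.76%, BaO 18.38%, SiO2 37.24%, B2O3 10.28%

Mid-chain values are printed rounded to four significant digits — every computation maintains full precision all the way through; each reported result carries a single rounding. The derived quantities, which include LOI, the totals, five oxide percentages, net glass mass, the yield, are recomputed at full float precision, precisely as stated by the problem or the answer, starting from the weights at 1211 t of glass.
Mass of each oxide from the mix:
  Na2O: 139.1·0.5891 + 179.9·0.3081 = 137.4 t
  MgO: 92.05·0.4836 + 718.2·0.3219 = 275.7 t
  BaO: 286.5·0.7771 = 222.6 t
  SiO2: 718.2·0.6280 = 451.0 t
  B2O3: 179.9·0.6919 = 124.5 t
LOI: 92.05·0.5164 + 139.1·0.4109 + 286.5·0.2229 + 718.2·0.05010 = 204.5 t
Net of LOI, the glass mass = 1416 − 204.5 = 1211 t (equal to the oxide-mass sum)
wt % = oxide mass / glass mass × 100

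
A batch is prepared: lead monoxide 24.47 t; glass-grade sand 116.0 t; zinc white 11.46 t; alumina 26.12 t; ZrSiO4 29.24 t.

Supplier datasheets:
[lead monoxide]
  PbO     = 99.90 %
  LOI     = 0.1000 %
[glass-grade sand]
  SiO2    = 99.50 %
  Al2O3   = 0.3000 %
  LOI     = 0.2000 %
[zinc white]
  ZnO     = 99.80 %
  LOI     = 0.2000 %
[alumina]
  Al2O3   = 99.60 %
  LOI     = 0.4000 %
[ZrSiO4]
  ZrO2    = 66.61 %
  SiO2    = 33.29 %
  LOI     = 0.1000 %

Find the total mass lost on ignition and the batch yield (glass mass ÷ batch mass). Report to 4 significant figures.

All internal work runs at full float precision in all steps. Intermediates are displayed with 4-significant-digit rounding on the page; exactly one rounding lands on every reported figure — the derived quantities (yield, five oxide percentages, totals, LOI, glass mass) are rebuilt using the weight values for 206.9 t of glass in full precision exactly as printed in the problem or the answer.
Per-material ignition loss:
  lead monoxide: 24.47 × 0.001000 = 0.02447 t
  glass-grade sand: 116.0 × 0.002000 = 0.2320 t
  zinc white: 11.46 × 0.002000 = 0.02292 t
  alumina: 26.12 × 0.004000 = 0.1045 t
  ZrSiO4: 29.24 × 0.001000 = 0.02924 t
Total LOI = 0.4131 t
Glass = batch − LOI = 207.3 − 0.4131 = 206.9 t

LOI loss = 0.4131 t; glass = 206.9 t; yield = 99.80%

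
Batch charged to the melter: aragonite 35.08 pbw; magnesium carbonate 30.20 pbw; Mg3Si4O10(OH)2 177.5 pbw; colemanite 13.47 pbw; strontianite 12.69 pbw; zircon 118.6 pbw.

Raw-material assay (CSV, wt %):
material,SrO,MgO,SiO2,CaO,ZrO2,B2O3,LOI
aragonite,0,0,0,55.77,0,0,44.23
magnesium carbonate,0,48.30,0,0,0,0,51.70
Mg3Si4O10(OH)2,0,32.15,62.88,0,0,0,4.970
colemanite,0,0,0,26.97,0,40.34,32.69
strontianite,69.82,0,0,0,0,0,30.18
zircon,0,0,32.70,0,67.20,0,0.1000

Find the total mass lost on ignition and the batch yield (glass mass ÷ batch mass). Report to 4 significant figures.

Mid-chain values appear rounded to 4 significant digits in the working — each numeric step maintains full float precision at each step. Each reported figure is rounded once only — the derived quantities are re-derived starting from the weights at 339.2 pbw of glass at full float precision (glass mass, six oxide percentages, the yield, LOI, the totals) precisely as stated by the question or the answer.
Ignition loss by material:
  aragonite: 35.08 × 0.4423 = 15.52 pbw
  magnesium carbonate: 30.20 × 0.5170 = 15.61 pbw
  Mg3Si4O10(OH)2: 177.5 × 0.04970 = 8.822 pbw
  colemanite: 13.47 × 0.3269 = 4.403 pbw
  strontianite: 12.69 × 0.3018 = 3.830 pbw
  zircon: 118.6 × 0.001000 = 0.1186 pbw
Total LOI = 48.30 pbw
Glass = batch − LOI = 387.5 − 48.30 = 339.2 pbw

LOI loss = 48.30 pbw; glass = 339.2 pbw; yield = 87.54%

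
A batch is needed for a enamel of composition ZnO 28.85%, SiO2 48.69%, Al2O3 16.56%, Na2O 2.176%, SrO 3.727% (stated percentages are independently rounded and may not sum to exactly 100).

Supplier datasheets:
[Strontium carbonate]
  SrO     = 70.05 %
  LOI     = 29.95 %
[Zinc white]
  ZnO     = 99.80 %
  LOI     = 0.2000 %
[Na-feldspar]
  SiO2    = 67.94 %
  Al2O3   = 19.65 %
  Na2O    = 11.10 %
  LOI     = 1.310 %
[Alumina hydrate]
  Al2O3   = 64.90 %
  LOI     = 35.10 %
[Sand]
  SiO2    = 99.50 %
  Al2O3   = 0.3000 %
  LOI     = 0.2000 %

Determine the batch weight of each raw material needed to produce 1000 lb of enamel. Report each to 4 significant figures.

Each numeric step runs at exact precision through the solve; mid-chain values are displayed with 4-significant-digit rounding across the worked steps — exactly one rounding is applied to every reported result. The derived quantities are recomputed from the batch weights on 1000 lb of glass in full precision (five oxide percentages, LOI, yield, totals, glass mass), as quoted within the problem or answer text.
Oxide mass targets, per 1000 lb enamel:
  ZnO: 28.85% × 1000 = 288.5 lb
  SiO2: 48.69% × 1000 = 486.9 lb
  Al2O3: 16.56% × 1000 = 165.6 lb
  Na2O: 2.176% × 1000 = 21.76 lb
  SrO: 3.727% × 1000 = 37.27 lb
Mass-balance tally per oxide applying the batch weights above, on the stated basis (sums match the target masses exact up to rounding of places):
  ZnO: 289.1·0.9980 = 288.5 lb (target 288.5 lb)
  SiO2: 196.0·0.6794 + 355.5·0.9950 = 486.9 lb (target 486.9 lb)
  Al2O3: 196.0·0.1965 + 194.2·0.6490 + 355.5·0.003000 = 165.6 lb (target 165.6 lb)
  Na2O: 196.0·0.1110 = 21.76 lb (target 21.76 lb)
  SrO: 53.20·0.7005 = 37.27 lb (target 37.27 lb)
Glass mass check: whole batch net of LOI = 1000 lb (summing oxide targets gives 1000 lb; against the stated basis, 1000 lb — any gap is answer rounding).
Whole-batch sum: Σ batch = 1088 lb; loss to ignition Σ batch·LOI = 87.95 lb; the yield ratio, glass ÷ batch: 91.92%.

Batch per 1000 lb enamel:
  Strontium carbonate: 53.20 lb
  Zinc white: 289.1 lb
  Na-feldspar: 196.0 lb
  Alumina hydrate: 194.2 lb
  Sand: 355.5 lb
Total batch = 1088 lb; LOI loss = 87.95 lb; yield = 91.92%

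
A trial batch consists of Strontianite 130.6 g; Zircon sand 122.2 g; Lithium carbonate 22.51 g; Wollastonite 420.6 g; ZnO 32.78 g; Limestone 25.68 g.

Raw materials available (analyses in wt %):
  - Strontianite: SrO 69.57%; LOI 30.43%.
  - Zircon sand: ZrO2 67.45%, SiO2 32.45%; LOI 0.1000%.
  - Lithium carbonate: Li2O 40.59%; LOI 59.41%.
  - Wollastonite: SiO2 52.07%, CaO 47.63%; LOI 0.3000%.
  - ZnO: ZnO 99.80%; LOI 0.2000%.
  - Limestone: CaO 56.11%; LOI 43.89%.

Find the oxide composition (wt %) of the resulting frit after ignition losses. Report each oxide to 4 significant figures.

The working math holds exact precision at all times. In-progress results are shown (rounded to four significant digits) on the page — every reported figure is rounded a single time; all derived quantities are computed at full precision (the totals, ignition loss, yield, six oxide percentages, net glass mass) from the batch weights at 688.5 g of glass, exactly as shown in the question or the answer.
Oxide masses out of the charge:
  SrO: 130.6·0.6957 = 90.86 g
  ZrO2: 122.2·0.6745 = 82.42 g
  Li2O: 22.51·0.4059 = 9.137 g
  SiO2: 122.2·0.3245 + 420.6·0.5207 = 258.7 g
  CaO: 420.6·0.4763 + 25.68·0.5611 = 214.7 g
  ZnO: 32.78·0.9980 = 32.71 g
LOI: 130.6·0.3043 + 122.2·0.001000 + 22.51·0.5941 + 420.6·0.003000 + 32.78·0.002000 + 25.68·0.4389 = 65.84 g
The glass mass, total less LOI, = 754.4 − 65.84 = 688.5 g (= Σ oxide masses)
percent by weight: oxide/glass ×100

Glass mass = 688.5 g (batch 754.4 − LOI 65.84).
Composition: SrO 13.20%, ZrO2 11.97%, Li2O 1.327%, SiO2 37.57%, CaO 31.19%, ZnO 4.751%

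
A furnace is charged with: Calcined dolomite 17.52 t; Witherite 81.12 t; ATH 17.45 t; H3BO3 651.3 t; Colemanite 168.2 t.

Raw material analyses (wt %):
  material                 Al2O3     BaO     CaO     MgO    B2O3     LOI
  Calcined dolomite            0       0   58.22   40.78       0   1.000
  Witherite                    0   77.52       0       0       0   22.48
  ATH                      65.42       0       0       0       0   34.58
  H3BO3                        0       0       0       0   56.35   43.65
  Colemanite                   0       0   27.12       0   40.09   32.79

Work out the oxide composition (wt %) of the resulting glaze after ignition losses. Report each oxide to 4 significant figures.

Working values are displayed, rounded to 4 significant figures, between the steps; the working math holds exact precision at each step; every reported figure is rounded exactly once; all derived quantities are rebuilt at full float precision (net glass mass, the yield, the totals, LOI, the five compositions) from the batch weights for 571.7 t of glass, as quoted within either problem or answer.
Mass of each oxide from the mix:
  Al2O3: 17.45·0.6542 = 11.42 t
  BaO: 81.12·0.7752 = 62.88 t
  CaO: 17.52·0.5822 + 168.2·0.2712 = 55.82 t
  MgO: 17.52·0.4078 = 7.145 t
  B2O3: 651.3·0.5635 + 168.2·0.4009 = 434.4 t
LOI: 17.52·0.01000 + 81.12·0.2248 + 17.45·0.3458 + 651.3·0.4365 + 168.2·0.3279 = 363.9 t
Glass = total batch minus LOI = 935.6 − 363.9 = 571.7 t (= Σ oxide masses)
each wt % is 100 × oxide ÷ glass

Glass mass = 571.7 t (batch 935.6 − LOI 363.9).
Composition: Al2O3 1.997%, BaO 11.00%, CaO 9.763%, MgO 1.250%, B2O3 75.99%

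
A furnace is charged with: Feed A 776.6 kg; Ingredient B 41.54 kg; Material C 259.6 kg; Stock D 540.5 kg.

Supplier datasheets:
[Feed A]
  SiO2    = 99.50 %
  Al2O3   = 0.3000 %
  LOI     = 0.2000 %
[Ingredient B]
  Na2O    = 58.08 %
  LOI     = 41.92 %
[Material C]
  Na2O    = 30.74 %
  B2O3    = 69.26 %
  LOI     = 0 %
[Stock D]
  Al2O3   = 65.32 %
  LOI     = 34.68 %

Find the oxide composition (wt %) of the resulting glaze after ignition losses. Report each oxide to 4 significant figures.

Glass mass = 1412 kg (batch 1618 − LOI 206.4).
Composition: Na2O 7.361%, B2O3 12.74%, SiO2 54.73%, Al2O3 25.17%

The working math carries full float precision at each step; working values appear rounded to 4 significant figures when written out — exactly one rounding is applied to each reported number. Derived quantities are carried in exact precision (the yield, net glass mass, the totals, the four compositions, ignition loss) from the batch weights for 1412 kg of glass as written in question or answer.
Oxide-by-oxide delivered mass:
  Na2O: 41.54·0.5808 + 259.6·0.3074 = 103.9 kg
  B2O3: 259.6·0.6926 = 179.8 kg
  SiO2: 776.6·0.9950 = 772.7 kg
  Al2O3: 776.6·0.003000 + 540.5·0.6532 = 355.4 kg
LOI: 776.6·0.002000 + 41.54·0.4192 + 540.5·0.3468 = 206.4 kg
batch − LOI leaves glass = 1618 − 206.4 = 1412 kg (= the summed oxide contributions)
wt % = oxide mass / glass mass × 100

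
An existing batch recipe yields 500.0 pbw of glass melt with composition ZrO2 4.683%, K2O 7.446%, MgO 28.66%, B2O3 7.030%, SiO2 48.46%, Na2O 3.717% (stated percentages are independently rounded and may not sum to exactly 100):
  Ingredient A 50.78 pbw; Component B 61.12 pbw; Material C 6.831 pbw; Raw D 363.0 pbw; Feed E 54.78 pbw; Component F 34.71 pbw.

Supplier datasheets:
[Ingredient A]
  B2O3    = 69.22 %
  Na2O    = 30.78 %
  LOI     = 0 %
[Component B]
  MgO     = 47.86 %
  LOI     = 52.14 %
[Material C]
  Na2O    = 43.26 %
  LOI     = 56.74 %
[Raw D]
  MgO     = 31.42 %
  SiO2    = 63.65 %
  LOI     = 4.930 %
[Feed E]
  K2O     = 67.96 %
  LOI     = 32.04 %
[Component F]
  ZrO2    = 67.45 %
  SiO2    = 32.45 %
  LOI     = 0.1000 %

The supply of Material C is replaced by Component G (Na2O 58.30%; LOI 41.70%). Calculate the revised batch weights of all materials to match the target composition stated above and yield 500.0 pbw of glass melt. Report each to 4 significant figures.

Revised batch per 500.0 pbw glass melt:
  Ingredient A: 50.78 pbw
  Component B: 61.12 pbw
  Component G: 5.068 pbw
  Raw D: 363.0 pbw
  Feed E: 54.78 pbw
  Component F: 34.71 pbw
Total batch = 569.5 pbw; LOI loss = 69.46 pbw

The working math holds full precision end to end; values along the way are printed rounded off to 4 significant figures between the steps. Every reported number includes exactly one rounding; derived quantities, including totals, glass mass, yield, ignition loss, the six compositions, are re-derived starting from the weights for 500.0 pbw of glass at full precision, precisely as stated by question or answer.
Oxide-by-oxide targets in 500.0 pbw glass melt:
  ZrO2: 4.683% × 500.0 = 23.42 pbw
  K2O: 7.446% × 500.0 = 37.23 pbw
  MgO: 28.66% × 500.0 = 143.3 pbw
  B2O3: 7.030% × 500.0 = 35.15 pbw
  SiO2: 48.46% × 500.0 = 242.3 pbw
  Na2O: 3.717% × 500.0 = 18.58 pbw
Verifying the oxide balance given the weights on record, on the stated basis (delivered sums recover each target modulo rounding of the values):
  ZrO2: 34.71·0.6745 = 23.41 pbw (target 23.42 pbw)
  K2O: 54.78·0.6796 = 37.23 pbw (target 37.23 pbw)
  MgO: 61.12·0.4786 + 363.0·0.3142 = 143.3 pbw (target 143.3 pbw)
  B2O3: 50.78·0.6922 = 35.15 pbw (target 35.15 pbw)
  SiO2: 363.0·0.6365 + 34.71·0.3245 = 242.3 pbw (target 242.3 pbw)
  Na2O: 50.78·0.3078 + 5.068·0.5830 = 18.58 pbw (target 18.58 pbw)
Auditing the glass mass value: total batch − LOI = 500.0 pbw (targets for the oxides total 500.0 pbw; with the basis standing at 500.0 pbw — gaps are rounding artifacts).
Whole-batch sum: Σ batch = 569.5 pbw; loss to ignition Σ batch·LOI = 69.46 pbw; glass ÷ batch gives a yield of 87.80%.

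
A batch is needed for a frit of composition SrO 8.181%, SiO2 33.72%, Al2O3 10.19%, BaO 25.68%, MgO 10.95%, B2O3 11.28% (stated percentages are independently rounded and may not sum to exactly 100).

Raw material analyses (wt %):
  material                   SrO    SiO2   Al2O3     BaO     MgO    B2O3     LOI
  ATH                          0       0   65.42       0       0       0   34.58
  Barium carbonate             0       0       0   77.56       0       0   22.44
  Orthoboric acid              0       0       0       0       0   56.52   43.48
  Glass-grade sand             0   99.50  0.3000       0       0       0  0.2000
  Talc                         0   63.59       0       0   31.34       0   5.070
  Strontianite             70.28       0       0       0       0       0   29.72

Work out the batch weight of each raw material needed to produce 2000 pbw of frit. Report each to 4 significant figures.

Batch per 2000 pbw frit:
  ATH: 310.5 pbw
  Barium carbonate: 662.2 pbw
  Orthoboric acid: 399.2 pbw
  Glass-grade sand: 231.2 pbw
  Talc: 698.8 pbw
  Strontianite: 232.8 pbw
Total batch = 2535 pbw; LOI loss = 534.6 pbw; yield = 78.91%

Each numeric step runs at full precision through the solve — the intermediate values are printed rounded to four significant digits across the worked steps. Exactly one rounding goes into every reported number; derived quantities are computed starting from the weights per 2000 pbw of glass in exact precision (LOI, totals, yield, six oxide percentages, glass mass) precisely as stated by the question or the answer.
Target oxide masses per 2000 pbw frit:
  SrO: 8.181% × 2000 = 163.6 pbw
  SiO2: 33.72% × 2000 = 674.4 pbw
  Al2O3: 10.19% × 2000 = 203.8 pbw
  BaO: 25.68% × 2000 = 513.6 pbw
  MgO: 10.95% × 2000 = 219.0 pbw
  B2O3: 11.28% × 2000 = 225.6 pbw
Checking each oxide sum working from each reported weight, at the basis given (every target is met by its sum once rounding is allowed for):
  SrO: 232.8·0.7028 = 163.6 pbw (target 163.6 pbw)
  SiO2: 231.2·0.9950 + 698.8·0.6359 = 674.4 pbw (target 674.4 pbw)
  Al2O3: 310.5·0.6542 + 231.2·0.003000 = 203.8 pbw (target 203.8 pbw)
  BaO: 662.2·0.7756 = 513.6 pbw (target 513.6 pbw)
  MgO: 698.8·0.3134 = 219.0 pbw (target 219.0 pbw)
  B2O3: 399.2·0.5652 = 225.6 pbw (target 225.6 pbw)
Auditing the glass mass value: batch Σ − ignition loss = 2000 pbw (the targets, summed, come to 2000 pbw; basis as stated: 2000 pbw — gaps are rounding artifacts).
Total batch = Σ batch = 2535 pbw; the LOI term Σ batch·LOI equals 534.6 pbw; the yield ratio, glass ÷ batch: 78.91%.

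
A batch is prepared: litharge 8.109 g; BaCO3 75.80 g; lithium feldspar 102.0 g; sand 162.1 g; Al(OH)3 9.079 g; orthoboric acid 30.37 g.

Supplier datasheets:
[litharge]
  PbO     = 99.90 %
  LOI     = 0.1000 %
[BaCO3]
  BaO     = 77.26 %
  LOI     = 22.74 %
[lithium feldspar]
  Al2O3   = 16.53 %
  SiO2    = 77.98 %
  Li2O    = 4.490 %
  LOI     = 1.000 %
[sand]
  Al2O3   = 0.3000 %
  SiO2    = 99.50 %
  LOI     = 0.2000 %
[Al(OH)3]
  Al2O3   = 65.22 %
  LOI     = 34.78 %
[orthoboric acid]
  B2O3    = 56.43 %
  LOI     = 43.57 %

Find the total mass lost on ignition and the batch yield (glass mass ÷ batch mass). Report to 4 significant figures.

All internal work keeps full float precision at every stage. Intermediates are printed rounded to four significant digits in the printout — each reported figure receives exactly one rounding. Derived quantities, which include the totals, the yield, six oxide percentages, glass mass, LOI, are recomputed in full precision, as they appear in either problem or answer, starting from the weights per 352.5 g of glass.
LOI of each material in turn:
  litharge: 8.109 × 0.001000 = 0.008109 g
  BaCO3: 75.80 × 0.2274 = 17.24 g
  lithium feldspar: 102.0 × 0.01000 = 1.020 g
  sand: 162.1 × 0.002000 = 0.3242 g
  Al(OH)3: 9.079 × 0.3478 = 3.158 g
  orthoboric acid: 30.37 × 0.4357 = 13.23 g
Total LOI = 34.98 g
Glass = batch − LOI = 387.5 − 34.98 = 352.5 g

LOI loss = 34.98 g; glass = 352.5 g; yield = 90.97%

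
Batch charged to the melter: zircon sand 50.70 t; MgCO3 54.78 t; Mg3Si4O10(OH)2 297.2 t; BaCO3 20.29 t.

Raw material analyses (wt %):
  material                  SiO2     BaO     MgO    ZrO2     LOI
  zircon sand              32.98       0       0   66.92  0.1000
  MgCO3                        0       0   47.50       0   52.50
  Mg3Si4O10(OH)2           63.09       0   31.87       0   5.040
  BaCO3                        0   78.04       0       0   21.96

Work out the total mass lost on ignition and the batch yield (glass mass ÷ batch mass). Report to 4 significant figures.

All internal work carries exact precision all the way through. Intermediates appear (rounded to four significant figures) on the page. Each reported result is rounded only once — the derived quantities, including the four compositions, yield, glass mass, totals, LOI, are computed starting from the weights at 374.7 t of glass in full float precision, as set out in the question or the answer.
Material-by-material LOI:
  zircon sand: 50.70 × 0.001000 = 0.05070 t
  MgCO3: 54.78 × 0.5250 = 28.76 t
  Mg3Si4O10(OH)2: 297.2 × 0.05040 = 14.98 t
  BaCO3: 20.29 × 0.2196 = 4.456 t
Total LOI = 48.24 t
Glass = batch − LOI = 423.0 − 48.24 = 374.7 t

LOI loss = 48.24 t; glass = 374.7 t; yield = 88.59%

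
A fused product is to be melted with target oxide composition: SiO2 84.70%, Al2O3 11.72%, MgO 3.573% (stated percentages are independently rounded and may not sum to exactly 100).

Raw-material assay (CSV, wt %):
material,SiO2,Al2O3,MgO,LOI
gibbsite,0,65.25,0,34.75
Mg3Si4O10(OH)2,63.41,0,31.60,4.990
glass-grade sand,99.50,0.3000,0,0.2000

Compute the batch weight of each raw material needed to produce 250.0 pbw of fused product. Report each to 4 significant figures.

Batch per 250.0 pbw fused product:
  gibbsite: 44.01 pbw
  Mg3Si4O10(OH)2: 28.27 pbw
  glass-grade sand: 194.8 pbw
Total batch = 267.1 pbw; LOI loss = 17.09 pbw; yield = 93.60%

Mid-chain values are displayed with 4-significant-figure rounding in the printout — the working math runs at full precision in every operation; each reported value is rounded exactly once — derived quantities, including totals, net glass mass, LOI, the three compositions, the yield, are re-derived starting from the weights per 250.0 pbw of glass at exact precision, as quoted within question or answer.
Target masses of each oxide per 250.0 pbw fused product:
  SiO2: 84.70% × 250.0 = 211.8 pbw
  Al2O3: 11.72% × 250.0 = 29.30 pbw
  MgO: 3.573% × 250.0 = 8.932 pbw
Mass-balance tally per oxide from the weights as reported, under the basis named above (delivered sums recover each target inside rounding margins):
  SiO2: 28.27·0.6341 + 194.8·0.9950 = 211.8 pbw (target 211.8 pbw)
  Al2O3: 44.01·0.6525 + 194.8·0.003000 = 29.30 pbw (target 29.30 pbw)
  MgO: 28.27·0.3160 = 8.933 pbw (target 8.932 pbw)
Glass-mass closure: Σ batch − LOI loss = 250.0 pbw (targets for the oxides total 250.0 pbw; stated basis 250.0 pbw — a pure rounding effect).
Whole-batch sum: Σ batch = 267.1 pbw; Σ batch·LOI gives LOI loss = 17.09 pbw; yield = glass ÷ total batch = 93.60%.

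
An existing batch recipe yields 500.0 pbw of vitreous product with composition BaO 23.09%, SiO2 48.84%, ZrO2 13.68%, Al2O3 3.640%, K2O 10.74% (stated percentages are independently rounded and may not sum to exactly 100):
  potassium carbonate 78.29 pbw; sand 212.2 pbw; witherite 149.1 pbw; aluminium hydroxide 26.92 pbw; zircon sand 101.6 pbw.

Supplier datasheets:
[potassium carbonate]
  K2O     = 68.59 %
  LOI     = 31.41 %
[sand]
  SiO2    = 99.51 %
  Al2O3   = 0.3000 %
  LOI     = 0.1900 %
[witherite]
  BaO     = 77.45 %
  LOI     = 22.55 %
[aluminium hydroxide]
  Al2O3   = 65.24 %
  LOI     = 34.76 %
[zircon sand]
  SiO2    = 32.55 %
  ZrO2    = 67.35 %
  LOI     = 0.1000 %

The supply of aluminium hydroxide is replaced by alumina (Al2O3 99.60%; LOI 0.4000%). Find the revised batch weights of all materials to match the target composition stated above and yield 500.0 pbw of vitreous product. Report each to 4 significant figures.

All arithmetic maintains exact precision in every operation; mid-chain values are displayed rounded to four significant digits across the worked steps; every reported result is rounded once only. The derived quantities, which include the five compositions, ignition loss, yield, net glass mass, the totals, are carried at full float precision, as written in question or answer, using the weight values at 500.0 pbw of glass.
Oxide-by-oxide targets in 500.0 pbw vitreous product:
  BaO: 23.09% × 500.0 = 115.4 pbw
  SiO2: 48.84% × 500.0 = 244.2 pbw
  ZrO2: 13.68% × 500.0 = 68.40 pbw
  Al2O3: 3.640% × 500.0 = 18.20 pbw
  K2O: 10.74% × 500.0 = 53.70 pbw
A balance pass over the oxides, with the batch weights as given, per the basis as stated (each sum matches its target mass given rounding of the digits):
  BaO: 149.1·0.7745 = 115.5 pbw (target 115.4 pbw)
  SiO2: 212.2·0.9951 + 101.6·0.3255 = 244.2 pbw (target 244.2 pbw)
  ZrO2: 101.6·0.6735 = 68.43 pbw (target 68.40 pbw)
  Al2O3: 212.2·0.003000 + 17.63·0.9960 = 18.20 pbw (target 18.20 pbw)
  K2O: 78.29·0.6859 = 53.70 pbw (target 53.70 pbw)
Consistency of the glass mass: the batch minus its LOI: 500.0 pbw (the targets, summed, come to 499.9 pbw; against the stated basis, 500.0 pbw — differing by rounding only).
Adding the batch up: Σ batch = 558.8 pbw; loss to ignition Σ batch·LOI = 58.79 pbw; yield = glass ÷ total batch = 89.48%.

Revised batch per 500.0 pbw vitreous product:
  potassium carbonate: 78.29 pbw
  sand: 212.2 pbw
  witherite: 149.1 pbw
  alumina: 17.63 pbw
  zircon sand: 101.6 pbw
Total batch = 558.8 pbw; LOI loss = 58.79 pbw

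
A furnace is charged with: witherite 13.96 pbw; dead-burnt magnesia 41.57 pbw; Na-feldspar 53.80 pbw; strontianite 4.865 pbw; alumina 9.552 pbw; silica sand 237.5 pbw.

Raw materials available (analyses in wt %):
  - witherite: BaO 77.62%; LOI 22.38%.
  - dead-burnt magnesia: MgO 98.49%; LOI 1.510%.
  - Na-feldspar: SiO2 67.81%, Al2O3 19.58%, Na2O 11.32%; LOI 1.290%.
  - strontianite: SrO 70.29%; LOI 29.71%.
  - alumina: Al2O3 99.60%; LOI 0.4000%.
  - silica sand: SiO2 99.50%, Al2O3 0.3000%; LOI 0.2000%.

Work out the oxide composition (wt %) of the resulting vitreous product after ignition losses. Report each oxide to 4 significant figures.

Glass mass = 354.8 pbw (batch 361.2 − LOI 6.405).
Composition: SiO2 76.88%, MgO 11.54%, BaO 3.054%, Al2O3 5.851%, SrO 0.9637%, Na2O 1.716%

All internal work maintains full float precision at all times; intermediates are shown (rounded to four significant figures) alongside each step. Each reported number carries a single rounding — derived quantities are recomputed starting from the weights at 354.8 pbw of glass at exact precision (the yield, the six compositions, LOI, glass mass, totals), as quoted within either problem or answer.
What the batch supplies per oxide:
  SiO2: 53.80·0.6781 + 237.5·0.9950 = 272.8 pbw
  MgO: 41.57·0.9849 = 40.94 pbw
  BaO: 13.96·0.7762 = 10.84 pbw
  Al2O3: 53.80·0.1958 + 9.552·0.9960 + 237.5·0.003000 = 20.76 pbw
  SrO: 4.865·0.7029 = 3.420 pbw
  Na2O: 53.80·0.1132 = 6.090 pbw
LOI: 13.96·0.2238 + 41.57·0.01510 + 53.80·0.01290 + 4.865·0.2971 + 9.552·0.004000 + 237.5·0.002000 = 6.405 pbw
The glass mass, total less LOI, = 361.2 − 6.405 = 354.8 pbw (consistent with Σ oxide mass)
wt % = 100 × oxide mass / glass mass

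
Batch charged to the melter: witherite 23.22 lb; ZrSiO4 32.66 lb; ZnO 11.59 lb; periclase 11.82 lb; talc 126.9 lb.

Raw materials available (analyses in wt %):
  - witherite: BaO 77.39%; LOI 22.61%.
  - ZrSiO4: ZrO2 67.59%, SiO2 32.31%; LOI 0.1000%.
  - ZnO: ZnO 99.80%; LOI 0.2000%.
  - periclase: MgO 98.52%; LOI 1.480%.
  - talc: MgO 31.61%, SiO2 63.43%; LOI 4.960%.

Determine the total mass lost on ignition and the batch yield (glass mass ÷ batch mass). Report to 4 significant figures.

LOI loss = 11.78 lb; glass = 194.4 lb; yield = 94.29%

Mid-chain values are displayed rounded off to 4 significant digits between the steps; the whole derivation keeps full precision all the way through — each reported result is rounded once only — derived quantities, which include totals, yield, net glass mass, the five compositions, ignition loss, are recomputed in exact precision, exactly as printed in the question or the answer, using the weight values for 194.4 lb of glass.
Loss on ignition, line by line:
  witherite: 23.22 × 0.2261 = 5.250 lb
  ZrSiO4: 32.66 × 0.001000 = 0.03266 lb
  ZnO: 11.59 × 0.002000 = 0.02318 lb
  periclase: 11.82 × 0.01480 = 0.1749 lb
  talc: 126.9 × 0.04960 = 6.294 lb
Total LOI = 11.78 lb
Glass = batch − LOI = 206.2 − 11.78 = 194.4 lb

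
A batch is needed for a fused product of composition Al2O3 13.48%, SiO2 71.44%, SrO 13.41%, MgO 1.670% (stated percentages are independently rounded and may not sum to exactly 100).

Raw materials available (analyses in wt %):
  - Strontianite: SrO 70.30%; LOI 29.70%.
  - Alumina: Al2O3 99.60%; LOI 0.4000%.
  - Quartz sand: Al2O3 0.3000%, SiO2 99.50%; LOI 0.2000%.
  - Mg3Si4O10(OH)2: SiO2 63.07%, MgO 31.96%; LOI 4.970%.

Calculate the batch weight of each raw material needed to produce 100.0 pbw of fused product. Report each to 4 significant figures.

The working math holds full precision through every step. Working values are shown with 4-significant-figure rounding as written; exactly one rounding goes into each reported value — derived quantities are recomputed at full float precision (LOI, the totals, glass mass, yield, four oxide percentages) from the weighed amounts for 100.0 pbw of glass, as quoted within either problem or answer.
Per-oxide target masses for 100.0 pbw fused product:
  Al2O3: 13.48% × 100.0 = 13.48 pbw
  SiO2: 71.44% × 100.0 = 71.44 pbw
  SrO: 13.41% × 100.0 = 13.41 pbw
  MgO: 1.670% × 100.0 = 1.670 pbw
A balance pass over the oxides, applying the batch weights above, on the stated basis (sums match the target masses modulo rounding of the values):
  Al2O3: 13.33·0.9960 + 68.49·0.003000 = 13.48 pbw (target 13.48 pbw)
  SiO2: 68.49·0.9950 + 5.225·0.6307 = 71.44 pbw (target 71.44 pbw)
  SrO: 19.08·0.7030 = 13.41 pbw (target 13.41 pbw)
  MgO: 5.225·0.3196 = 1.670 pbw (target 1.670 pbw)
Mass balance on the glass: total batch − LOI = 100.0 pbw (targets for the oxides total 100.0 pbw; the stated basis being 100.0 pbw — a pure rounding effect).
Batch grand total — Σ batch = 106.1 pbw; ignition loss, Σ(batch × LOI) = 6.117 pbw; yield = glass ÷ total batch = 94.24%.

Batch per 100.0 pbw fused product:
  Strontianite: 19.08 pbw
  Alumina: 13.33 pbw
  Quartz sand: 68.49 pbw
  Mg3Si4O10(OH)2: 5.225 pbw
Total batch = 106.1 pbw; LOI loss = 6.117 pbw; yield = 94.24%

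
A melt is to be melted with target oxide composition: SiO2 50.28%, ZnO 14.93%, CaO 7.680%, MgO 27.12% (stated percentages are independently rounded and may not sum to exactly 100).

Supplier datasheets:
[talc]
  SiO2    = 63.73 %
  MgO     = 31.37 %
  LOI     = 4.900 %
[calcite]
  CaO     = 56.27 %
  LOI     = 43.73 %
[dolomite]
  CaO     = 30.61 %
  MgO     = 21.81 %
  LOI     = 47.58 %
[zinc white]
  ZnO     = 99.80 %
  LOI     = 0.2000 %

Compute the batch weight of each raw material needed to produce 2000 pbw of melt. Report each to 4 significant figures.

Batch per 2000 pbw melt:
  talc: 1578 pbw
  calcite: 154.7 pbw
  dolomite: 217.4 pbw
  zinc white: 299.2 pbw
Total batch = 2249 pbw; LOI loss = 249.0 pbw; yield = 88.93%

Every computation carries full precision at all times — mid-chain values are shown, rounded to four significant digits, when written out — every reported number is rounded just once — the derived quantities (yield, the totals, the four compositions, ignition loss, glass mass) are computed starting from the weights on 2000 pbw of glass at full float precision exactly as printed in the problem or answer text.
Oxide-by-oxide targets in 2000 pbw melt:
  SiO2: 50.28% × 2000 = 1006 pbw
  ZnO: 14.93% × 2000 = 298.6 pbw
  CaO: 7.680% × 2000 = 153.6 pbw
  MgO: 27.12% × 2000 = 542.4 pbw
Verifying the oxide balance with the batch weights as given, for the quoted basis mass (each sum matches its target mass modulo rounding of the values):
  SiO2: 1578·0.6373 = 1006 pbw (target 1006 pbw)
  ZnO: 299.2·0.9980 = 298.6 pbw (target 298.6 pbw)
  CaO: 154.7·0.5627 + 217.4·0.3061 = 153.6 pbw (target 153.6 pbw)
  MgO: 1578·0.3137 + 217.4·0.2181 = 542.4 pbw (target 542.4 pbw)
Glass-mass bookkeeping: the batch minus its LOI: 2000 pbw (the targets, summed, come to 2000 pbw; stated basis 2000 pbw — differing by rounding only).
Total batch = Σ batch = 2249 pbw; LOI loss = Σ batch·LOI = 249.0 pbw; yield = glass ÷ total batch = 88.93%.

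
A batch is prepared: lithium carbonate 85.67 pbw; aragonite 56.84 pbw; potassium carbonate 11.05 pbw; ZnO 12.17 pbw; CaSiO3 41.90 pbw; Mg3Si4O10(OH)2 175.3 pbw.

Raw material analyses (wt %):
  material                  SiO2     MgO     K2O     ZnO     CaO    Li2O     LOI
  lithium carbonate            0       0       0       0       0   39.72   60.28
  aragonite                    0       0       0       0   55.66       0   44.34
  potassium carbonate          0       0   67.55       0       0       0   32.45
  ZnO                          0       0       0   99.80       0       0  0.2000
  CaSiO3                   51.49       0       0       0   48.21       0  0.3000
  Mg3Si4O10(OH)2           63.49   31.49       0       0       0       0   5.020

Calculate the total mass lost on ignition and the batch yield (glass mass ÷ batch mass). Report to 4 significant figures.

LOI loss = 89.38 pbw; glass = 293.5 pbw; yield = 76.66%

All arithmetic holds full float precision through every step. Rounding to four significant figures governs every mid-chain value as shown; every reported result includes exactly one rounding; the derived quantities are carried at exact precision (ignition loss, six oxide percentages, glass mass, yield, the totals) from the weighed amounts at 293.5 pbw of glass as they appear in either problem or answer.
Loss on ignition, line by line:
  lithium carbonate: 85.67 × 0.6028 = 51.64 pbw
  aragonite: 56.84 × 0.4434 = 25.20 pbw
  potassium carbonate: 11.05 × 0.3245 = 3.586 pbw
  ZnO: 12.17 × 0.002000 = 0.02434 pbw
  CaSiO3: 41.90 × 0.003000 = 0.1257 pbw
  Mg3Si4O10(OH)2: 175.3 × 0.05020 = 8.800 pbw
Total LOI = 89.38 pbw
Glass = batch − LOI = 382.9 − 89.38 = 293.5 pbw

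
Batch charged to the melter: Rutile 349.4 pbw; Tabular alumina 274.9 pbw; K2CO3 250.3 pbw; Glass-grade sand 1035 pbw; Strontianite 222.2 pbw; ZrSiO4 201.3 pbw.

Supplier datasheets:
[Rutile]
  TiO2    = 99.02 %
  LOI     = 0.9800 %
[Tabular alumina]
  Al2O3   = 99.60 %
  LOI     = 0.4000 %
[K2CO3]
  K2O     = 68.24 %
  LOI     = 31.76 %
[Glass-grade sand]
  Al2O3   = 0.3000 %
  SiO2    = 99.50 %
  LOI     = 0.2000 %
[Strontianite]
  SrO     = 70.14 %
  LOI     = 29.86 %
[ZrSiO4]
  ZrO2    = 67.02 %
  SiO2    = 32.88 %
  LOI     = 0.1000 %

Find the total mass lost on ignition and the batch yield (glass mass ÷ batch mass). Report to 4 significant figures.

LOI loss = 152.6 pbw; glass = 2180 pbw; yield = 93.46%

The working math holds exact precision through every step. Intermediates are printed, rounded to four significant figures, as written. Each reported value includes exactly one rounding. The derived quantities (totals, ignition loss, the six compositions, the yield, net glass mass) are rebuilt from the batch weights on 2180 pbw of glass at exact precision as quoted within the question or the answer.
Ignition loss by material:
  Rutile: 349.4 × 0.009800 = 3.424 pbw
  Tabular alumina: 274.9 × 0.004000 = 1.100 pbw
  K2CO3: 250.3 × 0.3176 = 79.50 pbw
  Glass-grade sand: 1035 × 0.002000 = 2.070 pbw
  Strontianite: 222.2 × 0.2986 = 66.35 pbw
  ZrSiO4: 201.3 × 0.001000 = 0.2013 pbw
Total LOI = 152.6 pbw
Glass = batch − LOI = 2333 − 152.6 = 2180 pbw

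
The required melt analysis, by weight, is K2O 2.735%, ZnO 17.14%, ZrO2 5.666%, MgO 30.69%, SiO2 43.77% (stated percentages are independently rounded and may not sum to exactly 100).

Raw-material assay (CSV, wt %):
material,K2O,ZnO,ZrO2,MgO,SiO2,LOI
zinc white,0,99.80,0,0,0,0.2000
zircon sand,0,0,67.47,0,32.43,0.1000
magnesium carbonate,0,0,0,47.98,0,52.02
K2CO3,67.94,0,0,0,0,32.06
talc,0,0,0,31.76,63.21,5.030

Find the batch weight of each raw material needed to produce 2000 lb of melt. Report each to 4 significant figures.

Batch per 2000 lb melt:
  zinc white: 343.5 lb
  zircon sand: 168.0 lb
  magnesium carbonate: 419.6 lb
  K2CO3: 80.51 lb
  talc: 1299 lb
Total batch = 2311 lb; LOI loss = 310.3 lb; yield = 86.57%

Mid-chain values appear rounded to 4 significant figures in the printout. All internal work keeps full precision in every operation; each reported value is rounded a single time — all derived quantities (the yield, LOI, glass mass, totals, five oxide percentages) are recomputed using the weight values for 2000 lb of glass in full float precision, as written in either problem or answer.
Oxide mass targets, per 2000 lb melt:
  K2O: 2.735% × 2000 = 54.70 lb
  ZnO: 17.14% × 2000 = 342.8 lb
  ZrO2: 5.666% × 2000 = 113.3 lb
  MgO: 30.69% × 2000 = 613.8 lb
  SiO2: 43.77% × 2000 = 875.4 lb
Verifying the oxide balance with the batch weights as given, under the basis named above (each sum matches its target mass once rounding is allowed for):
  K2O: 80.51·0.6794 = 54.70 lb (target 54.70 lb)
  ZnO: 343.5·0.9980 = 342.8 lb (target 342.8 lb)
  ZrO2: 168.0·0.6747 = 113.3 lb (target 113.3 lb)
  MgO: 419.6·0.4798 + 1299·0.3176 = 613.9 lb (target 613.8 lb)
  SiO2: 168.0·0.3243 + 1299·0.6321 = 875.6 lb (target 875.4 lb)
Consistency of the glass mass: the batch minus its LOI: 2000 lb (summing oxide targets gives 2000 lb; basis as stated: 2000 lb — gaps are rounding artifacts).
Summing the batch: Σ batch = 2311 lb; LOI loss = Σ batch·LOI = 310.3 lb; the yield ratio, glass ÷ batch: 86.57%.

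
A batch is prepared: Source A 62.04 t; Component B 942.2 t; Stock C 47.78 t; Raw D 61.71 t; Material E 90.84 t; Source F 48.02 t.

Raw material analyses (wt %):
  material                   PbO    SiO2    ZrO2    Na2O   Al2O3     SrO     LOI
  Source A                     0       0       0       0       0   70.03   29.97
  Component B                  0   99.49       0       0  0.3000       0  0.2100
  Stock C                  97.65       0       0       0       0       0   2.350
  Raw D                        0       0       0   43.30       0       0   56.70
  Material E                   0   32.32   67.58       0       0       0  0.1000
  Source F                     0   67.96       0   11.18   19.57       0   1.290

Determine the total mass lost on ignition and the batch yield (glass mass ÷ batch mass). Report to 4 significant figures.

Mid-chain values are displayed, with 4-significant-figure rounding, in the printout — full float precision is maintained from first step to last; a single rounding completes every reported figure — the derived quantities, which include totals, LOI, six oxide percentages, net glass mass, yield, are carried in full float precision, as they appear in the question or the answer, from the weighed amounts for 1195 t of glass.
Loss on ignition, line by line:
  Source A: 62.04 × 0.2997 = 18.59 t
  Component B: 942.2 × 0.002100 = 1.979 t
  Stock C: 47.78 × 0.02350 = 1.123 t
  Raw D: 61.71 × 0.5670 = 34.99 t
  Material E: 90.84 × 0.001000 = 0.09084 t
  Source F: 48.02 × 0.01290 = 0.6195 t
Total LOI = 57.39 t
Glass = batch − LOI = 1253 − 57.39 = 1195 t

LOI loss = 57.39 t; glass = 1195 t; yield = 95.42%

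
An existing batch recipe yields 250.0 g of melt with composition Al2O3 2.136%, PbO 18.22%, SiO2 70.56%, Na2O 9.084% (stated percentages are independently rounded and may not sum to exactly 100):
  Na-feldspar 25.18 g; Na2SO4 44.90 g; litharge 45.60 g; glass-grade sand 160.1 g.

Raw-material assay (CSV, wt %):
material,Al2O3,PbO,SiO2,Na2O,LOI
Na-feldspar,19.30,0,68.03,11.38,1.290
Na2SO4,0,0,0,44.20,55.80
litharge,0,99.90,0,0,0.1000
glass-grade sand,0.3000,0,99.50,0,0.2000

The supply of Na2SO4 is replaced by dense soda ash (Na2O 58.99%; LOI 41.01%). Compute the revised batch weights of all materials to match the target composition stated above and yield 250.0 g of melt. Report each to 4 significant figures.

Revised batch per 250.0 g melt:
  Na-feldspar: 25.18 g
  dense soda ash: 33.64 g
  litharge: 45.60 g
  glass-grade sand: 160.1 g
Total batch = 264.5 g; LOI loss = 14.49 g

In-progress results appear with 4-significant-digit rounding when written out — the working math holds full float precision in all steps — each reported value takes just one rounding — derived quantities, including the yield, the four compositions, totals, LOI, net glass mass, are computed from the weighed amounts on 250.0 g of glass at full precision, as they appear in the problem or the answer.
Oxide-by-oxide targets in 250.0 g melt:
  Al2O3: 2.136% × 250.0 = 5.340 g
  PbO: 18.22% × 250.0 = 45.55 g
  SiO2: 70.56% × 250.0 = 176.4 g
  Na2O: 9.084% × 250.0 = 22.71 g
Checking each oxide sum given the weights on record, versus the basis set out (every target is met by its sum within answer rounding):
  Al2O3: 25.18·0.1930 + 160.1·0.003000 = 5.340 g (target 5.340 g)
  PbO: 45.60·0.9990 = 45.55 g (target 45.55 g)
  SiO2: 25.18·0.6803 + 160.1·0.9950 = 176.4 g (target 176.4 g)
  Na2O: 25.18·0.1138 + 33.64·0.5899 = 22.71 g (target 22.71 g)
Auditing the glass mass value: total charge less LOI = 250.0 g (the Σ of target masses is 250.0 g; stated basis 250.0 g — a pure rounding effect).
Whole-batch sum: Σ batch = 264.5 g; Σ batch·LOI gives LOI loss = 14.49 g; glass ÷ batch gives a yield of 94.52%.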